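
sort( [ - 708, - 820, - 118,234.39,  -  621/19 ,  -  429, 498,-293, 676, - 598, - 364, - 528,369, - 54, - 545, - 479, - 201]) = [ - 820, - 708, - 598, - 545, - 528,  -  479 , - 429, - 364, - 293, -201, - 118, -54,-621/19, 234.39,  369,498, 676]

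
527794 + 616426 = 1144220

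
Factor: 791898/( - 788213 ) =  - 2^1*3^1  *59^1 * 2237^1*788213^ (-1)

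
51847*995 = 51587765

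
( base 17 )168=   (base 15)1b9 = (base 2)110001111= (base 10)399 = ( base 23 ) h8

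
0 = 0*3965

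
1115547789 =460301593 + 655246196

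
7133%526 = 295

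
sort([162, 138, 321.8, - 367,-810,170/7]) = [-810,-367  ,  170/7,138, 162, 321.8 ]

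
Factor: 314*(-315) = -98910 =- 2^1*3^2 * 5^1*7^1*157^1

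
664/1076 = 166/269=0.62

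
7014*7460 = 52324440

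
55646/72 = 27823/36 = 772.86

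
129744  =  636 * 204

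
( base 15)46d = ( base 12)6B7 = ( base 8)1753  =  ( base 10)1003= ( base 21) 25G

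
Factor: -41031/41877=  - 97/99= - 3^(  -  2)*11^ (  -  1)*97^1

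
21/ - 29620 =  - 1 + 29599/29620 = - 0.00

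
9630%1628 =1490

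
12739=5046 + 7693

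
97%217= 97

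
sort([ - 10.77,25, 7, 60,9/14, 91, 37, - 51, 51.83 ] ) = [ - 51, - 10.77 , 9/14, 7,25, 37, 51.83,60, 91 ]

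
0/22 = 0 = 0.00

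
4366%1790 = 786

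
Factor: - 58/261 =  - 2/9 =- 2^1 *3^( - 2 )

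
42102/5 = 42102/5 = 8420.40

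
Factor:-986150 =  - 2^1*5^2*11^2*163^1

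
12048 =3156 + 8892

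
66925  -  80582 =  - 13657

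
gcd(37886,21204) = 38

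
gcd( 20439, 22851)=9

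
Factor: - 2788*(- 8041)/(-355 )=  - 22418308/355  =  - 2^2*5^ (- 1)* 11^1*17^2*41^1*43^1*71^(- 1 ) 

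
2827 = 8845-6018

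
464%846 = 464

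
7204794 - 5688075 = 1516719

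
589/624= 589/624=0.94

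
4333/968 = 4333/968 = 4.48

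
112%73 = 39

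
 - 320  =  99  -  419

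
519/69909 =173/23303 = 0.01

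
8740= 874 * 10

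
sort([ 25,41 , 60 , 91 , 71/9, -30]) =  [ - 30, 71/9 , 25, 41,60, 91 ] 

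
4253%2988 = 1265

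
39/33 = 1 + 2/11 = 1.18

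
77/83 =77/83 = 0.93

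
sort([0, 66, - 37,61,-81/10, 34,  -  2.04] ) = [ - 37,  -  81/10, - 2.04,0, 34,61,66 ] 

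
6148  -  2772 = 3376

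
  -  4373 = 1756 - 6129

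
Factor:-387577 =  - 387577^1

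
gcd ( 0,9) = 9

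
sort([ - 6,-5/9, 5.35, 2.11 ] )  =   [ - 6, - 5/9, 2.11,5.35]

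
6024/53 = 113 +35/53 = 113.66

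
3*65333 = 195999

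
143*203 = 29029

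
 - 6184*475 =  -2937400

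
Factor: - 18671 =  - 18671^1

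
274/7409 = 274/7409  =  0.04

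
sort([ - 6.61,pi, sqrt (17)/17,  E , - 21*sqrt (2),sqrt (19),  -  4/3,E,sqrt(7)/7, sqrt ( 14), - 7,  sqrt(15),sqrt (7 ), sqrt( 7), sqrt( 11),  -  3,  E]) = [-21 * sqrt ( 2), - 7, - 6.61, -3, - 4/3, sqrt( 17)/17 , sqrt( 7)/7, sqrt( 7), sqrt ( 7),E,E, E,pi,sqrt( 11 ), sqrt(14), sqrt( 15), sqrt(19) ] 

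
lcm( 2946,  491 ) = 2946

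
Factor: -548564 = -2^2 * 29^1*4729^1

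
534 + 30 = 564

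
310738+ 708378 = 1019116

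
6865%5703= 1162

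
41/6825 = 41/6825 = 0.01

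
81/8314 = 81/8314 = 0.01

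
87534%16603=4519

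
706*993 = 701058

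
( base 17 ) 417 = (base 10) 1180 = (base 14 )604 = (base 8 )2234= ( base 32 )14S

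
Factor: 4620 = 2^2*3^1 * 5^1 *7^1 * 11^1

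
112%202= 112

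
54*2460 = 132840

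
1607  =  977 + 630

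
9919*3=29757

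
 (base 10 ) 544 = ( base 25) lj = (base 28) jc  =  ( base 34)G0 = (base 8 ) 1040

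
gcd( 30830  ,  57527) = 1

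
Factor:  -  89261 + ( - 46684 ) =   -  3^3*5^1*19^1 * 53^1 = - 135945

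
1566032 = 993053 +572979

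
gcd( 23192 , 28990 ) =5798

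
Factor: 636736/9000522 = 2^5*3^(  -  2) * 9949^1*500029^ ( - 1)  =  318368/4500261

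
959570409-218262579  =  741307830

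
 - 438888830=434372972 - 873261802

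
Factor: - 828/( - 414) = 2^1=2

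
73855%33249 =7357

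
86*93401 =8032486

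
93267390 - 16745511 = 76521879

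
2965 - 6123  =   - 3158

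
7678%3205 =1268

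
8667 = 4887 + 3780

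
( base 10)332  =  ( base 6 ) 1312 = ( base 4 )11030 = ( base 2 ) 101001100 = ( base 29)BD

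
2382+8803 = 11185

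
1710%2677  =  1710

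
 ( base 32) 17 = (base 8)47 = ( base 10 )39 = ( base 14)2b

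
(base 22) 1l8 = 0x3ba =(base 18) 2h0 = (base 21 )239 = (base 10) 954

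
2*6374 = 12748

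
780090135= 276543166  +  503546969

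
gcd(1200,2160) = 240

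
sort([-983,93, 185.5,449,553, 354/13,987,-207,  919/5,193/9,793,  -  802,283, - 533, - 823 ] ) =[ - 983 , - 823, - 802, - 533, -207,193/9,354/13,93,919/5, 185.5 , 283,449,553,793,987]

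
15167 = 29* 523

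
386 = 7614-7228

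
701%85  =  21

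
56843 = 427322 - 370479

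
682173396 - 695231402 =-13058006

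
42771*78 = 3336138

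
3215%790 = 55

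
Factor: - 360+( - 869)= - 1229^1= - 1229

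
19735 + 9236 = 28971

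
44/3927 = 4/357=0.01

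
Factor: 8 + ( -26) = -2^1*3^2 = -18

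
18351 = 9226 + 9125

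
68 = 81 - 13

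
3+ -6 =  - 3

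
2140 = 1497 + 643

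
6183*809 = 5002047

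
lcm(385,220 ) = 1540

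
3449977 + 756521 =4206498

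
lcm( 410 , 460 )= 18860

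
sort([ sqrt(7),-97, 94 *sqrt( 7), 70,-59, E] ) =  [ - 97, - 59,  sqrt(7), E,70, 94 * sqrt( 7) ]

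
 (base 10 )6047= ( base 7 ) 23426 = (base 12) 35BB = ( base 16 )179f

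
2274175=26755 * 85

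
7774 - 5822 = 1952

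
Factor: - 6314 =-2^1*7^1*11^1  *  41^1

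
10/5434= 5/2717 = 0.00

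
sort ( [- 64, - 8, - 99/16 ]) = [ - 64, - 8, - 99/16] 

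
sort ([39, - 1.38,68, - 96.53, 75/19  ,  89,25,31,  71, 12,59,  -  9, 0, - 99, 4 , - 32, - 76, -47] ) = [ - 99,-96.53,-76 , - 47,-32, -9,-1.38,0 , 75/19 , 4  ,  12, 25, 31, 39,59, 68,71, 89]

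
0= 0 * 6734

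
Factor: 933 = 3^1*311^1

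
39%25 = 14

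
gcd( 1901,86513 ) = 1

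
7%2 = 1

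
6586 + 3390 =9976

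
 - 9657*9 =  - 86913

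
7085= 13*545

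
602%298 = 6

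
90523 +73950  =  164473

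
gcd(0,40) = 40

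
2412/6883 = 2412/6883 = 0.35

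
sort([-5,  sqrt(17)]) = [-5,sqrt(17)]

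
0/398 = 0= 0.00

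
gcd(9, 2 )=1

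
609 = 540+69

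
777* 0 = 0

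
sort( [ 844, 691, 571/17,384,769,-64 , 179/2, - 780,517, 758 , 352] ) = [ - 780, - 64,571/17 , 179/2, 352,384, 517, 691,758 , 769, 844] 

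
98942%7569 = 545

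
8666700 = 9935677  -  1268977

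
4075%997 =87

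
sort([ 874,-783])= [ - 783, 874 ]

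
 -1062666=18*( -59037 ) 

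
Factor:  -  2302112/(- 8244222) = 1151056/4122111 = 2^4*3^( - 1)*7^(-1)*71941^1*196291^( - 1)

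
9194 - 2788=6406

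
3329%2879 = 450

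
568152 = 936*607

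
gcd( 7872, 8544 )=96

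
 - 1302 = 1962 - 3264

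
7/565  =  7/565 = 0.01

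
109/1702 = 109/1702  =  0.06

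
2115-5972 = -3857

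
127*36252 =4604004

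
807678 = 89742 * 9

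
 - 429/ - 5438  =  429/5438=0.08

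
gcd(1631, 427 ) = 7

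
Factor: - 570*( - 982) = 2^2*3^1*5^1 * 19^1*491^1 = 559740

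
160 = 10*16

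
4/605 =4/605 = 0.01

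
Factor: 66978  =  2^1*3^2*61^2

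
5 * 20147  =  100735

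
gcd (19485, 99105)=15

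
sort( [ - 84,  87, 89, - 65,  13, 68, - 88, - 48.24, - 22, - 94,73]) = [ - 94, -88, - 84, - 65 , - 48.24, - 22,13,68,73,  87,89 ] 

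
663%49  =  26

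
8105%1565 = 280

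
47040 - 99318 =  - 52278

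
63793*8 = 510344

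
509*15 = 7635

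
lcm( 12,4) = 12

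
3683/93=39+56/93 = 39.60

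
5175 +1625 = 6800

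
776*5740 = 4454240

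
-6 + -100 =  -106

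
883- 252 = 631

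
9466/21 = 9466/21=450.76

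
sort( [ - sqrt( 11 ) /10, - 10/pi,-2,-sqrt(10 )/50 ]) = [ - 10/pi, -2,-sqrt( 11 ) /10,-sqrt (10)/50 ]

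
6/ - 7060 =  - 3/3530 =- 0.00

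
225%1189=225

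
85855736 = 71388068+14467668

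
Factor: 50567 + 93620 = 23^1*6269^1 = 144187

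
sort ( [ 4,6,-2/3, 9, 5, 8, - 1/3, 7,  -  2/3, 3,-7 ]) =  [-7,-2/3, - 2/3,-1/3, 3, 4, 5, 6 , 7,8, 9 ]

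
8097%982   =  241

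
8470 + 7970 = 16440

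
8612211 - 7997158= 615053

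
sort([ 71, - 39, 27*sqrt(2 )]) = [ - 39 , 27*sqrt(2),  71]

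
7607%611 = 275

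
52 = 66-14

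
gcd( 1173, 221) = 17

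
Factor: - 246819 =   -  3^1*29^1*2837^1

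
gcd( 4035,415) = 5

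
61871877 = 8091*7647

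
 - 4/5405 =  - 4/5405 = - 0.00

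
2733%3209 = 2733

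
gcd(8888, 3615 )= 1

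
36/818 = 18/409  =  0.04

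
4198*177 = 743046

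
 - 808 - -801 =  - 7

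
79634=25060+54574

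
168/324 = 14/27 = 0.52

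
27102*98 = 2655996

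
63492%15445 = 1712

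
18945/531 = 35+40/59 = 35.68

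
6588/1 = 6588=6588.00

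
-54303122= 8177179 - 62480301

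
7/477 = 7/477 = 0.01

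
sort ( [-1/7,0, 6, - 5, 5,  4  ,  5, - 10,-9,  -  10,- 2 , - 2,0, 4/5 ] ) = [-10, - 10,-9, - 5, - 2,-2, - 1/7, 0, 0, 4/5 , 4, 5, 5 , 6]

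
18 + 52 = 70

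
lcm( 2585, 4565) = 214555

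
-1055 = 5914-6969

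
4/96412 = 1/24103 = 0.00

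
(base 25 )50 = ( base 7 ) 236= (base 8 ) 175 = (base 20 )65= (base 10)125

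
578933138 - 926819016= - 347885878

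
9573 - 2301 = 7272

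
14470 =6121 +8349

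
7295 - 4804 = 2491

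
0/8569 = 0 = 0.00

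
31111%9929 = 1324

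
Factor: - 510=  - 2^1* 3^1*5^1 *17^1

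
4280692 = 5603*764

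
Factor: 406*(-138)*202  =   - 11317656 =- 2^3*3^1*7^1*23^1*29^1*101^1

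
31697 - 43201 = - 11504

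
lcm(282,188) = 564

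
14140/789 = 14140/789 = 17.92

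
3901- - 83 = 3984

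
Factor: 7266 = 2^1*3^1*7^1*173^1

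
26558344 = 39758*668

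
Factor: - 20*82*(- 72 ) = 2^6*3^2*5^1*41^1 = 118080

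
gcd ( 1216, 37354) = 38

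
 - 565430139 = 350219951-915650090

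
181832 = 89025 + 92807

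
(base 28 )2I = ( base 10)74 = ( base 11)68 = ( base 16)4A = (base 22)38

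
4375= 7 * 625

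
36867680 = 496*74330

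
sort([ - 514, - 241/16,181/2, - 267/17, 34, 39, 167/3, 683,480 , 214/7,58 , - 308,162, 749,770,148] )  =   [ - 514 , - 308, - 267/17,-241/16,214/7,  34,39, 167/3,58 , 181/2, 148,162, 480 , 683, 749,770] 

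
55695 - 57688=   -  1993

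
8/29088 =1/3636 = 0.00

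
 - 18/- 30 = 3/5 = 0.60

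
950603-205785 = 744818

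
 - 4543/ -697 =4543/697 = 6.52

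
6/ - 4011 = - 1 + 1335/1337 = - 0.00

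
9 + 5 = 14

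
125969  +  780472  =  906441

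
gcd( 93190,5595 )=5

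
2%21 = 2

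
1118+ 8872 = 9990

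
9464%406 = 126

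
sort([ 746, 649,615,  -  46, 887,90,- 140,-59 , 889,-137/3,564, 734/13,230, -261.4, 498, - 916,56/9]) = [ - 916,  -  261.4,- 140 , - 59, - 46, - 137/3, 56/9, 734/13,90, 230, 498, 564, 615,649, 746, 887, 889 ]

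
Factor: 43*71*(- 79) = - 43^1*71^1 * 79^1 = - 241187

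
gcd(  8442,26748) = 18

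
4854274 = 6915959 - 2061685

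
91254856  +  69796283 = 161051139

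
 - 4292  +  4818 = 526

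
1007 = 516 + 491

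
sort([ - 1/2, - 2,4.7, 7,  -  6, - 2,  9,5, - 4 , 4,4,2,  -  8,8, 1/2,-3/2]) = [- 8, - 6,- 4,-2 , - 2, - 3/2 , - 1/2,1/2,2,4,  4, 4.7,5,7,8,9] 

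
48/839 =48/839 = 0.06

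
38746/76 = 509 + 31/38  =  509.82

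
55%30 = 25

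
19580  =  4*4895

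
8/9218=4/4609 = 0.00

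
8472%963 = 768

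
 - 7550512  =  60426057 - 67976569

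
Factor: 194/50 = 5^(- 2)*97^1 = 97/25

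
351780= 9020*39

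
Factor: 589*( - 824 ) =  - 2^3*19^1*31^1*103^1 = - 485336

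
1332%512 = 308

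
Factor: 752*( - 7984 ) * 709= - 2^8*47^1*499^1*709^1 = - 4256813312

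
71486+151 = 71637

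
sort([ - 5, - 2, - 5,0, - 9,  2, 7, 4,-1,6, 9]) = [-9,-5,  -  5, - 2, - 1, 0, 2,4, 6, 7,  9]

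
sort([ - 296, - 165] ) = [ - 296, - 165 ] 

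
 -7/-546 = 1/78 = 0.01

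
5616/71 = 79 + 7/71=79.10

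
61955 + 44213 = 106168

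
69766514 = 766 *91079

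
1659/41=40 + 19/41 = 40.46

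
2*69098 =138196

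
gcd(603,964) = 1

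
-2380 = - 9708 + 7328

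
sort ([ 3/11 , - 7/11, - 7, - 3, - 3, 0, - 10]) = [ - 10, -7, - 3, - 3, - 7/11, 0, 3/11]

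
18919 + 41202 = 60121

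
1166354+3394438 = 4560792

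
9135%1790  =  185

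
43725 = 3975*11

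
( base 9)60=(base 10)54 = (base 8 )66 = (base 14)3c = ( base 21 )2C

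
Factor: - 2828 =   -  2^2*7^1*101^1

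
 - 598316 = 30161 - 628477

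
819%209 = 192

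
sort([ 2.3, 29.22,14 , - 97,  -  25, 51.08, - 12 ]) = [ - 97,  -  25, - 12,2.3,14 , 29.22, 51.08] 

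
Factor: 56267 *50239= 2826797813 = 7^1*7177^1*56267^1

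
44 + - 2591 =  - 2547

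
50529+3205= 53734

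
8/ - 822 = -4/411 =-0.01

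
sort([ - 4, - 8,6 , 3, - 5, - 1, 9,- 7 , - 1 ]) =[-8, - 7, - 5,  -  4, - 1 , - 1,  3,  6 , 9]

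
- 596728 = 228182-824910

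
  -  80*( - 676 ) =54080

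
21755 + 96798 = 118553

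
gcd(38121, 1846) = 1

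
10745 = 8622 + 2123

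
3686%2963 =723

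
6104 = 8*763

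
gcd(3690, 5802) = 6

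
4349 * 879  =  3822771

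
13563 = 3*4521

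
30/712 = 15/356  =  0.04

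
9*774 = 6966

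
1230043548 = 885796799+344246749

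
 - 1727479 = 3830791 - 5558270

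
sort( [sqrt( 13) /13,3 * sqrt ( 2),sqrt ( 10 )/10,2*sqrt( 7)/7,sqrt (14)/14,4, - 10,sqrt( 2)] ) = [-10, sqrt( 14)/14,  sqrt( 13 )/13,sqrt( 10)/10,2 * sqrt( 7)/7,sqrt( 2), 4,3 * sqrt(2)]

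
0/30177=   0 =0.00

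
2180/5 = 436 = 436.00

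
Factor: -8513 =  -8513^1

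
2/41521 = 2/41521=0.00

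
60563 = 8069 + 52494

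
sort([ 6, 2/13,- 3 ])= [ - 3 , 2/13,6] 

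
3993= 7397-3404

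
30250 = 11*2750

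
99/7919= 99/7919=0.01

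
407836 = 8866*46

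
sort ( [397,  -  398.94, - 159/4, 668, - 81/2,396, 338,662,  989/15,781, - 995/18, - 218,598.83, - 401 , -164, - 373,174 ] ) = [-401, - 398.94, -373,- 218, - 164,-995/18, - 81/2 , - 159/4,989/15,174,338,396,397, 598.83,662,668, 781]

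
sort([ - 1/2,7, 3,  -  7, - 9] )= [ - 9 , - 7, - 1/2,3,7 ] 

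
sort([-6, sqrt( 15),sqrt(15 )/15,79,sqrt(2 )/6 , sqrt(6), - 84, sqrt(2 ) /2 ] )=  [-84, - 6,sqrt(2)/6,  sqrt ( 15) /15, sqrt( 2 ) /2,sqrt( 6) , sqrt(15), 79]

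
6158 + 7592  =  13750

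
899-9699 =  - 8800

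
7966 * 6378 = 50807148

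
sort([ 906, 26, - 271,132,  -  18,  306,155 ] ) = [ - 271, - 18,26, 132,155,306, 906]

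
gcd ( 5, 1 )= 1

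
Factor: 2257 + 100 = 2357^1  =  2357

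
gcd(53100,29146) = 118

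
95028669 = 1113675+93914994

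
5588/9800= 1397/2450 = 0.57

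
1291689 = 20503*63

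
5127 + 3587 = 8714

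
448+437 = 885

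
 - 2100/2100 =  - 1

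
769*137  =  105353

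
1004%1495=1004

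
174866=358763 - 183897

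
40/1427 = 40/1427 = 0.03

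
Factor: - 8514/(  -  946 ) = 9= 3^2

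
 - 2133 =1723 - 3856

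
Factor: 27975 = 3^1*5^2*373^1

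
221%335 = 221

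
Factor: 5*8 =40 = 2^3*5^1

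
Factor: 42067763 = 41^1*1026043^1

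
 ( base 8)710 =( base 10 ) 456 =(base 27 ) GO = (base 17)19e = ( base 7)1221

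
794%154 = 24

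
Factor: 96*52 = 4992 = 2^7* 3^1*13^1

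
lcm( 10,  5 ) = 10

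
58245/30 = 1941 + 1/2 = 1941.50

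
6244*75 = 468300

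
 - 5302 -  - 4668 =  - 634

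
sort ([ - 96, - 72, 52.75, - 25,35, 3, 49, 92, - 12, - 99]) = [- 99,- 96,-72 , - 25, - 12,3,35,49, 52.75,92] 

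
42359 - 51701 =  - 9342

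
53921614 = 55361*974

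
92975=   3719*25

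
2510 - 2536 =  - 26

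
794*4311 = 3422934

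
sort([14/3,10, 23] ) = [ 14/3, 10,23]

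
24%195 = 24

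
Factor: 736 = 2^5 * 23^1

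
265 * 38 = 10070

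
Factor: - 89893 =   -  241^1*373^1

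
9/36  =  1/4 = 0.25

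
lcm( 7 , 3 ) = 21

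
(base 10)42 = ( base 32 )1A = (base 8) 52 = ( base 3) 1120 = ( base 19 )24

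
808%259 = 31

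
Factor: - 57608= - 2^3 * 19^1*379^1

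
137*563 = 77131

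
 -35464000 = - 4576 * 7750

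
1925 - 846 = 1079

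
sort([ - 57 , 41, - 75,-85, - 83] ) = [ - 85,-83, - 75,-57, 41] 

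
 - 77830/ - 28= 38915/14= 2779.64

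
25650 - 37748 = -12098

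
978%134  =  40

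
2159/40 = 53 + 39/40 = 53.98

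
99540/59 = 99540/59 = 1687.12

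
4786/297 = 16+34/297 =16.11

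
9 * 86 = 774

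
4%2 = 0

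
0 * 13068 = 0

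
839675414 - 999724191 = -160048777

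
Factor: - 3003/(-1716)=7/4 = 2^(-2)*7^1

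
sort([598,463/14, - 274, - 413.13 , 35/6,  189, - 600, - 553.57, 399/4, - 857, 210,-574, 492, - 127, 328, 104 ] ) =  [ - 857, -600, - 574, - 553.57, - 413.13,-274,  -  127,35/6, 463/14,399/4,104,189,210,328,  492,598 ]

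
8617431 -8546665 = 70766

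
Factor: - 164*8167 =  - 2^2*41^1*8167^1 = - 1339388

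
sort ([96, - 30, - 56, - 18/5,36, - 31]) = [  -  56,-31, - 30, - 18/5, 36,96 ] 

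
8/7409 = 8/7409 =0.00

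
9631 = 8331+1300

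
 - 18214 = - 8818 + -9396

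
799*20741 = 16572059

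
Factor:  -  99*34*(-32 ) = 107712 = 2^6*3^2*11^1 *17^1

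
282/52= 141/26 = 5.42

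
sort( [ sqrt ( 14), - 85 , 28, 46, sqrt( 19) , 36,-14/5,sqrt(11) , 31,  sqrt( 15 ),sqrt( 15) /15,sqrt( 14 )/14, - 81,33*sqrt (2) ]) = [ - 85, - 81, - 14/5, sqrt( 15) /15,sqrt( 14) /14,sqrt( 11),sqrt( 14),sqrt( 15), sqrt (19),  28, 31, 36, 46,33*sqrt( 2 ) ]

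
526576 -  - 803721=1330297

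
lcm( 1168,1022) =8176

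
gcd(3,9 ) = 3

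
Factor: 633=3^1*211^1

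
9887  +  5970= 15857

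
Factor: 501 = 3^1*167^1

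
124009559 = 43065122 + 80944437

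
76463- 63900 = 12563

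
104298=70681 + 33617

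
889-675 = 214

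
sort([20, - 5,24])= [ - 5, 20,24]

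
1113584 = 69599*16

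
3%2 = 1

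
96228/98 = 981 + 45/49 = 981.92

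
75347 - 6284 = 69063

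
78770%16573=12478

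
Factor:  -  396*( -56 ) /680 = 2772/85 = 2^2*3^2*5^ (-1 )*7^1 * 11^1*17^( - 1) 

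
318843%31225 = 6593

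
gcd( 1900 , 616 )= 4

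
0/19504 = 0 =0.00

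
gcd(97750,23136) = 2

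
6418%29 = 9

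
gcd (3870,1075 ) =215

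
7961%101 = 83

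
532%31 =5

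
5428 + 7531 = 12959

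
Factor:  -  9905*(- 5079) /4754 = 2^( - 1)* 3^1 * 5^1*7^1*283^1*1693^1*2377^( - 1 ) = 50307495/4754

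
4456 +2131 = 6587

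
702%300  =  102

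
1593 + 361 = 1954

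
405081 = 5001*81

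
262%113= 36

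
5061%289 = 148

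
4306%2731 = 1575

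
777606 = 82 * 9483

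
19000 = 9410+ 9590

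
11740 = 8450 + 3290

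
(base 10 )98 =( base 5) 343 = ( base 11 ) 8a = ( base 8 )142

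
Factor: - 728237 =-59^1*12343^1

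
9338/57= 9338/57 = 163.82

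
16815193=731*23003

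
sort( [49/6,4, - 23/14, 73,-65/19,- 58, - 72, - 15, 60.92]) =[ - 72, - 58, - 15 ,-65/19, - 23/14, 4 , 49/6 , 60.92, 73 ] 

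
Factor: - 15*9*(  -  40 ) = 5400= 2^3*3^3 * 5^2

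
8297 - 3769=4528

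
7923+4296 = 12219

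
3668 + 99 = 3767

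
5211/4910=5211/4910=1.06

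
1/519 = 1/519=   0.00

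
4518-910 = 3608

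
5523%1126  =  1019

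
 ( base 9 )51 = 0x2E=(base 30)1G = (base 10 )46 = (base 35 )1b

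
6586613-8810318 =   -  2223705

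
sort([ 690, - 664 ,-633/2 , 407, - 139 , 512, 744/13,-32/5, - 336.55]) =[-664, -336.55, -633/2, - 139, - 32/5, 744/13,407,512, 690]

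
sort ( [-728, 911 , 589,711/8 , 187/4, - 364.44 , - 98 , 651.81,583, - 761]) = [ - 761, - 728, - 364.44, - 98,187/4,  711/8,583, 589,651.81,911]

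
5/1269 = 5/1269 = 0.00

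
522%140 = 102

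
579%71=11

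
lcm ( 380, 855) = 3420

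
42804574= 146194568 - 103389994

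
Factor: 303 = 3^1 *101^1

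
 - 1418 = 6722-8140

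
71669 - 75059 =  - 3390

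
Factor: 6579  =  3^2*17^1*43^1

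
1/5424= 1/5424=0.00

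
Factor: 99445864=2^3*7^1* 1775819^1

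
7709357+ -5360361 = 2348996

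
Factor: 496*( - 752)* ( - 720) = 2^12*3^2*5^1*31^1*47^1 = 268554240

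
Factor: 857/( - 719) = - 719^( - 1)*857^1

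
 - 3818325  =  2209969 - 6028294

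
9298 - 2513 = 6785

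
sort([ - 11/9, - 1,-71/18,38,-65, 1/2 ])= [ - 65, - 71/18, - 11/9, - 1, 1/2, 38 ]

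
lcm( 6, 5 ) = 30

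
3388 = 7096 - 3708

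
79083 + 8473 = 87556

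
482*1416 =682512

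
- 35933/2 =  - 17967 + 1/2= -17966.50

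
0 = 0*263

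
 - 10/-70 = 1/7 = 0.14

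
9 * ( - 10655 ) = -95895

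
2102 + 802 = 2904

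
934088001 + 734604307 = 1668692308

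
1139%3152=1139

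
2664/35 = 76  +  4/35= 76.11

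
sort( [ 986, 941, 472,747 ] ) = [ 472, 747, 941,986]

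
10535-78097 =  - 67562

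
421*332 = 139772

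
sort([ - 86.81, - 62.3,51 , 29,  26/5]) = [-86.81,- 62.3,26/5,29,51]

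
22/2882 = 1/131 = 0.01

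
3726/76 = 1863/38 = 49.03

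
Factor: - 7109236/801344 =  - 2^ ( - 4)*19^ (  -  1 ) * 41^1*67^1*647^1*659^ ( - 1 ) = - 1777309/200336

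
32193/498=64 + 107/166 = 64.64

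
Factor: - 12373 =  - 12373^1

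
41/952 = 41/952 = 0.04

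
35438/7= 35438/7= 5062.57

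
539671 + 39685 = 579356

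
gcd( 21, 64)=1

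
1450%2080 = 1450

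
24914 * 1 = 24914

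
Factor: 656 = 2^4*41^1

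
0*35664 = 0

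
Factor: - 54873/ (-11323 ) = 63/13 = 3^2*7^1 * 13^(-1)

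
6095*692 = 4217740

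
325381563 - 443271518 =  - 117889955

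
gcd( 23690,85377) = 1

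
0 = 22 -22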